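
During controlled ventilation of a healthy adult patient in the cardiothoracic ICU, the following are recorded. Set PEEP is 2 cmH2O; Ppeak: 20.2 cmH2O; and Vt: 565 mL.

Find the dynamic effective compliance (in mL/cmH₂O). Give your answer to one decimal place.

Dynamic compliance = Vt / (PIP − PEEP) = 565 / (20.2 − 2) = 565 / 18.2 = 31.044 mL/cmH2O.

31.0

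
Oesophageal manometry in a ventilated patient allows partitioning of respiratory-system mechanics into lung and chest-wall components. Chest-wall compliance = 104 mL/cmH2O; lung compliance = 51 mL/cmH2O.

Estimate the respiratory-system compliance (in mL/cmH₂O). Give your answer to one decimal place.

34.2

Lung and chest wall are elastances in series: 1/Crs = 1/CL + 1/Ccw.
1/Crs = 1/51 + 1/104 = 0.02922.
Crs = 34.223 mL/cmH2O.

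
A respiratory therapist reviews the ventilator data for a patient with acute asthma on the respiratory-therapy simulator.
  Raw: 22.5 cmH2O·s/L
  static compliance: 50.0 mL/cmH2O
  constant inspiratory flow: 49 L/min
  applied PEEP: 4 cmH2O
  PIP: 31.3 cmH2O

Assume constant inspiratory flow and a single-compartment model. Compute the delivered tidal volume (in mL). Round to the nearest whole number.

446

Flow: 49 L/min ÷ 60 = 0.8167 L/s.
Equation of motion (constant flow): PIP = Vt/C + R·V̇ + PEEP.
Vt/C = PIP − R·V̇ − PEEP = 31.3 − 18.376 − 4 = 8.924 cmH2O.
Vt = C × 8.924 = 50.0 × 8.924 = 446.2 mL.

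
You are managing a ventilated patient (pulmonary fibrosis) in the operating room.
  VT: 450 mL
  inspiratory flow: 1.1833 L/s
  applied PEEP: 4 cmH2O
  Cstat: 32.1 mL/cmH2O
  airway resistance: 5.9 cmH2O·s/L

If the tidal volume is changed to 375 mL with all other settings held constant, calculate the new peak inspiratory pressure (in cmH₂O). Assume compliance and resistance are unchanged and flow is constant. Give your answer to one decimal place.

22.7

PIP = Vt/C + R·V̇ + PEEP (constant-flow equation of motion).
Only the elastic term changes: ΔPIP = ΔVt / C = (375 − 450) / 32.1 = -2.336 cmH2O.
Original PIP = 450/32.1 + 5.9×1.1833 + 4 = 25.0 cmH2O; new PIP = 25.0 + (-2.336) = 22.664 cmH2O.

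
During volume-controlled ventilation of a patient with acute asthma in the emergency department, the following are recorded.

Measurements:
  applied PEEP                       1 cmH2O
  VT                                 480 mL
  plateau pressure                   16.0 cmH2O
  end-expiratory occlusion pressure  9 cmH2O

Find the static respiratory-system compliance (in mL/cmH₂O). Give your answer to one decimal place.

End-expiratory occlusion gives total PEEP = 9 cmH2O (intrinsic PEEP = 9 − 1 = 8). Use total PEEP for the elastic gradient.
Cstat = Vt / (Pplat − PEEPtotal) = 480 / (16.0 − 9) = 480 / 7.0 = 68.571 mL/cmH2O.

68.6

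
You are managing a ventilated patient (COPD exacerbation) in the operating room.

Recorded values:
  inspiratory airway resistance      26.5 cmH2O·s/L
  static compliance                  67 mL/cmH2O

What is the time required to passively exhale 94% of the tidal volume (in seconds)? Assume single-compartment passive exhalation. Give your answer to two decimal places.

τ = R × C = 26.5 × 67 mL/cmH2O = 26.5 × 0.067 L/cmH2O = 1.776 s.
Exhaled fraction f = 1 − e^(−t/τ) → t = −τ·ln(1 − f) = −1.776·ln(0.06) = 4.997 s.

5.00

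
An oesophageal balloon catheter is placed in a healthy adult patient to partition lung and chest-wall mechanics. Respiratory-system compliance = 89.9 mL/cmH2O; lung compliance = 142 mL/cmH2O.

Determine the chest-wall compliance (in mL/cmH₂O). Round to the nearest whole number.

245

1/Ccw = 1/Crs − 1/CL.
1/Ccw = 1/89.9 − 1/142 = 0.004081.
Ccw = 245.04 mL/cmH2O.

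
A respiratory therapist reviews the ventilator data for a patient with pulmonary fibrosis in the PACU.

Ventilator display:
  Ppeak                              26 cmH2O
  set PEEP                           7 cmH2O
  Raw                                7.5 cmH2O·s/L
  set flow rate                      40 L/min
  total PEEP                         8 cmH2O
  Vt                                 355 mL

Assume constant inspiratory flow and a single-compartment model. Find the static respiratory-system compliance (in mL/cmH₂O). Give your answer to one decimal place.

Flow: 40 L/min ÷ 60 = 0.6667 L/s.
Total PEEP = 8 cmH2O (set 7 + intrinsic 1); this is the baseline alveolar pressure.
Equation of motion (constant flow): PIP = Vt/C + R·V̇ + PEEP.
Vt/C = PIP − R·V̇ − PEEP = 26 − 7.5×0.6667 − 8 = 26 − 5.0 − 8 = 13.0 cmH2O.
C = Vt / 13.0 = 355 / 13.0 = 27.308 mL/cmH2O.

27.3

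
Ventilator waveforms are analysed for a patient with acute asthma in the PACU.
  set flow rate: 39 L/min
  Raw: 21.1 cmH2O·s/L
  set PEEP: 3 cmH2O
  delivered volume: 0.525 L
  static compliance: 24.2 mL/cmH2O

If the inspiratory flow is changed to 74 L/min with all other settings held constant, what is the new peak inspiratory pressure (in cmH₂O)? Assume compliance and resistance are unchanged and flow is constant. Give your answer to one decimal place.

Flow: 39 L/min ÷ 60 = 0.65 L/s.
New flow: 74 L/min ÷ 60 = 1.2333 L/s.
PIP = Vt/C + R·V̇ + PEEP (constant-flow equation of motion).
Only the resistive term changes: ΔPIP = R × ΔV̇ = 21.1 × (1.2333 − 0.65) = 21.1 × 0.5833 = 12.308 cmH2O.
Original PIP = 525/24.2 + 21.1×0.65 + 3 = 38.409 cmH2O; new PIP = 38.409 + (12.308) = 50.717 cmH2O.

50.7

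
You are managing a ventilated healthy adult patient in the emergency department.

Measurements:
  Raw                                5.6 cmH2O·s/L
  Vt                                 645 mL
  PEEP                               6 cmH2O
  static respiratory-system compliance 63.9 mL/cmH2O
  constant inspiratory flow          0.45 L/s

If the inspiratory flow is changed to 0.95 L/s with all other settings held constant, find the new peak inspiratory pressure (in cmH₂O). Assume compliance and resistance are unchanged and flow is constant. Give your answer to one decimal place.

21.4

PIP = Vt/C + R·V̇ + PEEP (constant-flow equation of motion).
Only the resistive term changes: ΔPIP = R × ΔV̇ = 5.6 × (0.95 − 0.45) = 5.6 × 0.5 = 2.8 cmH2O.
Original PIP = 645/63.9 + 5.6×0.45 + 6 = 18.614 cmH2O; new PIP = 18.614 + (2.8) = 21.414 cmH2O.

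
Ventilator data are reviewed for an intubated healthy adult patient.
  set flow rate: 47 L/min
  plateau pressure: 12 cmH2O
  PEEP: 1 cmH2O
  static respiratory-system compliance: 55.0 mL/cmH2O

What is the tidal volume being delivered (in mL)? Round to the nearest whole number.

Vt = Cstat × (Pplat − PEEP) = 55.0 × (12 − 1) = 55.0 × 11.0 = 605.0 mL.

605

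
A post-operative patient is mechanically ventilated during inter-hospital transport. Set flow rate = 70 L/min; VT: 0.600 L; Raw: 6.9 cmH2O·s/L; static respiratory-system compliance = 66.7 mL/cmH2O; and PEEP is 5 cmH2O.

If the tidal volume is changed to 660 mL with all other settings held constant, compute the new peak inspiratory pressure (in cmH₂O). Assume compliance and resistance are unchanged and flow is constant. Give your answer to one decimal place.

Flow: 70 L/min ÷ 60 = 1.1667 L/s.
PIP = Vt/C + R·V̇ + PEEP (constant-flow equation of motion).
Only the elastic term changes: ΔPIP = ΔVt / C = (660 − 600) / 66.7 = 0.8996 cmH2O.
Original PIP = 600/66.7 + 6.9×1.1667 + 5 = 22.046 cmH2O; new PIP = 22.046 + (0.8996) = 22.946 cmH2O.

22.9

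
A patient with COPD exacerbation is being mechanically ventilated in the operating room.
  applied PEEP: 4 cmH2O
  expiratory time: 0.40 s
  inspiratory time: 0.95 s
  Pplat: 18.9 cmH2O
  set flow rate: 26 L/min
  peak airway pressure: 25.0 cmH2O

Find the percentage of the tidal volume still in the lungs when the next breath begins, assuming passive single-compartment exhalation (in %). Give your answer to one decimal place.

Flow: 26 L/min ÷ 60 = 0.4333 L/s.
Vt = flow × Ti = 0.4333 L/s × 0.95 s × 1000 mL/L = 411.64 mL.
R = (PIP − Pplat)/V̇ = (25.0 − 18.9) / 0.4333 = 6.1/0.4333 = 14.078 cmH2O·s/L.
C = Vt/(Pplat − PEEP) = 411.64 / (18.9 − 4) = 411.64/14.9 = 27.627 mL/cmH2O.
τ = R × C = 14.078 × 0.02763 L/cmH2O = 0.389 s.
Fraction remaining at end-expiration = e^(−Te/τ) = e^(−0.40/0.389) = 0.3576 → 35.76%.

35.8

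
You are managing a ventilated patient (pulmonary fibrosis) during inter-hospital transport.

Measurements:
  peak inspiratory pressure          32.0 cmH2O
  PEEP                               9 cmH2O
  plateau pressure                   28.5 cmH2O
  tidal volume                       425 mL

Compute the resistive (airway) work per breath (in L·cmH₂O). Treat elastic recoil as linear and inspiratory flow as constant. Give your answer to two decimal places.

1.49

With constant inspiratory flow the resistive pressure is constant at PIP − Pplat = 32.0 − 28.5 = 3.5 cmH2O, so resistive work = 3.5 × 0.425 = 1.488 L·cmH2O.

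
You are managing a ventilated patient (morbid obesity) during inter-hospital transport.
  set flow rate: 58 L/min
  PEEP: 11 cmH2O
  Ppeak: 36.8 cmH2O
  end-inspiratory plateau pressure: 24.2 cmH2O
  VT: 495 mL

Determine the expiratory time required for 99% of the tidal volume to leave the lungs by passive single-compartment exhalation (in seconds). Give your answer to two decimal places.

2.25

Flow: 58 L/min ÷ 60 = 0.9667 L/s.
R = (PIP − Pplat)/V̇ = (36.8 − 24.2) / 0.9667 = 12.6/0.9667 = 13.034 cmH2O·s/L.
C = Vt/(Pplat − PEEP) = 495.0 / (24.2 − 11) = 495.0/13.2 = 37.5 mL/cmH2O.
τ = R × C = 13.034 × 0.0375 L/cmH2O = 0.4888 s.
t = −τ·ln(1 − 0.99) = −0.4888·ln(0.01) = 2.251 s.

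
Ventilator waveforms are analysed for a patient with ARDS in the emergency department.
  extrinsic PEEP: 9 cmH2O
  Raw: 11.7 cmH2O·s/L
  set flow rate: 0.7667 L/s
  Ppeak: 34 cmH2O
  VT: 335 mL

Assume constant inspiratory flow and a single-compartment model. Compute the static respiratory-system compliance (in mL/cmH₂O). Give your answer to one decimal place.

20.9

Equation of motion (constant flow): PIP = Vt/C + R·V̇ + PEEP.
Vt/C = PIP − R·V̇ − PEEP = 34 − 11.7×0.7667 − 9 = 34 − 8.97 − 9 = 16.03 cmH2O.
C = Vt / 16.03 = 335 / 16.03 = 20.898 mL/cmH2O.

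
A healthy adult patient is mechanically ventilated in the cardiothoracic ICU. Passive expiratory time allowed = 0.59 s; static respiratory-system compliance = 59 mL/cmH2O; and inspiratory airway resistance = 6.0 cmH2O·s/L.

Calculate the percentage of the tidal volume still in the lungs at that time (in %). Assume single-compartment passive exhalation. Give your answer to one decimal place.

τ = R × C = 6.0 × 59 mL/cmH2O = 6.0 × 0.059 L/cmH2O = 0.354 s.
Passive exhalation: V(t)/V₀ = e^(−t/τ) = e^(−0.59/0.354) = 0.1889.
Fraction remaining = 0.1889 → 18.89%.

18.9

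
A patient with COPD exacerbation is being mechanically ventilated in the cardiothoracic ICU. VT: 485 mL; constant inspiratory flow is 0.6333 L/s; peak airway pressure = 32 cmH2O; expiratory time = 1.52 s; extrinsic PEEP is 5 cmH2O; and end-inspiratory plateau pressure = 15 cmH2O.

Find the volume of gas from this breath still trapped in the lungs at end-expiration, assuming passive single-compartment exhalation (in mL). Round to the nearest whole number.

R = (PIP − Pplat)/V̇ = (32 − 15) / 0.6333 = 17.0/0.6333 = 26.844 cmH2O·s/L.
C = Vt/(Pplat − PEEP) = 485.0 / (15 − 5) = 485.0/10.0 = 48.5 mL/cmH2O.
τ = R × C = 26.844 × 0.0485 L/cmH2O = 1.302 s.
Fraction remaining = e^(−Te/τ) = e^(−1.52/1.302) = 0.3112.
Trapped volume = 485.0 × 0.3112 = 150.93 mL.

151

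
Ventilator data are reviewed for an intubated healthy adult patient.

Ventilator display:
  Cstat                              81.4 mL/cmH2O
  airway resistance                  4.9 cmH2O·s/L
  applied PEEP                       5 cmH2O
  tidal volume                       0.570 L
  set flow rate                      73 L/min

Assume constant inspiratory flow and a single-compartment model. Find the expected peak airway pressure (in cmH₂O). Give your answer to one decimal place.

18.0

Flow: 73 L/min ÷ 60 = 1.2167 L/s.
Equation of motion (constant flow): PIP = Vt/C + R·V̇ + PEEP.
PIP = 570/81.4 + 4.9×1.2167 + 5 = 7.002 + 5.962 + 5 = 17.964 cmH2O.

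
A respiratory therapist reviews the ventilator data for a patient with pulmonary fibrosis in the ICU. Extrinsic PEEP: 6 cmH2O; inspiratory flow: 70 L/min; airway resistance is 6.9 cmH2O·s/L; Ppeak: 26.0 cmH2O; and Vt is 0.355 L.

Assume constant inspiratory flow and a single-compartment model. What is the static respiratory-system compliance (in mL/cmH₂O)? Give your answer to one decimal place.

Flow: 70 L/min ÷ 60 = 1.1667 L/s.
Equation of motion (constant flow): PIP = Vt/C + R·V̇ + PEEP.
Vt/C = PIP − R·V̇ − PEEP = 26.0 − 6.9×1.1667 − 6 = 26.0 − 8.05 − 6 = 11.95 cmH2O.
C = Vt / 11.95 = 355 / 11.95 = 29.707 mL/cmH2O.

29.7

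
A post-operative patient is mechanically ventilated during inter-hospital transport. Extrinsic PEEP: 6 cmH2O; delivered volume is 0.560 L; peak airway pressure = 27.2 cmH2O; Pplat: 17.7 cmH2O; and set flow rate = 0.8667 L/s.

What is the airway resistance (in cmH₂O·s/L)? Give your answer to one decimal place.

11.0

Raw = (PIP − Pplat) / flow = (27.2 − 17.7) / 0.8667 = 9.5 / 0.8667 = 10.961 cmH2O·s/L.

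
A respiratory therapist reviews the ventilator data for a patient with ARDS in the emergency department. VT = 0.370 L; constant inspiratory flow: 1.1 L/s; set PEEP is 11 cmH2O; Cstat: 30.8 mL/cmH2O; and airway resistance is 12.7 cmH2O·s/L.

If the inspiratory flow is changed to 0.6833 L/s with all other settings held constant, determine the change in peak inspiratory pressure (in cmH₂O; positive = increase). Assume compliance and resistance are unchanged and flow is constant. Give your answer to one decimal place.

-5.3

PIP = Vt/C + R·V̇ + PEEP (constant-flow equation of motion).
Only the resistive term changes: ΔPIP = R × ΔV̇ = 12.7 × (0.6833 − 1.1) = 12.7 × -0.4167 = -5.292 cmH2O.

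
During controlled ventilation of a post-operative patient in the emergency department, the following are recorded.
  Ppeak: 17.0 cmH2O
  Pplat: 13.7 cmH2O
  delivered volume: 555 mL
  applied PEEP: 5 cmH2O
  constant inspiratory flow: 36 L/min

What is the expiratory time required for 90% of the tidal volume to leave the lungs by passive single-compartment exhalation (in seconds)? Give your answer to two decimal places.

0.81

Flow: 36 L/min ÷ 60 = 0.6 L/s.
R = (PIP − Pplat)/V̇ = (17.0 − 13.7) / 0.6 = 3.3/0.6 = 5.5 cmH2O·s/L.
C = Vt/(Pplat − PEEP) = 555.0 / (13.7 − 5) = 555.0/8.7 = 63.793 mL/cmH2O.
τ = R × C = 5.5 × 0.06379 L/cmH2O = 0.3508 s.
t = −τ·ln(1 − 0.90) = −0.3508·ln(0.1) = 0.8077 s.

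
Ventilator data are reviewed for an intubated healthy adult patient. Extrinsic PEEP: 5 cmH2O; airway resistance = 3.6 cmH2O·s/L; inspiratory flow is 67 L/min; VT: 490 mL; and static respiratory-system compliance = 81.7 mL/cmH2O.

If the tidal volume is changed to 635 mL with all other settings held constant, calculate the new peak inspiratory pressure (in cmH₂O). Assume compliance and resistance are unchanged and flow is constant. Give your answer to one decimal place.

Flow: 67 L/min ÷ 60 = 1.1167 L/s.
PIP = Vt/C + R·V̇ + PEEP (constant-flow equation of motion).
Only the elastic term changes: ΔPIP = ΔVt / C = (635 − 490) / 81.7 = 1.775 cmH2O.
Original PIP = 490/81.7 + 3.6×1.1167 + 5 = 15.018 cmH2O; new PIP = 15.018 + (1.775) = 16.793 cmH2O.

16.8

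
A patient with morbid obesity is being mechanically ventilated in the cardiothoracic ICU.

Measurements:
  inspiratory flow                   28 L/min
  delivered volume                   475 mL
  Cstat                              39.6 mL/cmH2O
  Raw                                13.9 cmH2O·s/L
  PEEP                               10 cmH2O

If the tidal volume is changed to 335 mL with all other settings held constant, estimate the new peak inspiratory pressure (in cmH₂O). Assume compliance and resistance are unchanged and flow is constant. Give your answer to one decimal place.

24.9

Flow: 28 L/min ÷ 60 = 0.4667 L/s.
PIP = Vt/C + R·V̇ + PEEP (constant-flow equation of motion).
Only the elastic term changes: ΔPIP = ΔVt / C = (335 − 475) / 39.6 = -3.535 cmH2O.
Original PIP = 475/39.6 + 13.9×0.4667 + 10 = 28.482 cmH2O; new PIP = 28.482 + (-3.535) = 24.947 cmH2O.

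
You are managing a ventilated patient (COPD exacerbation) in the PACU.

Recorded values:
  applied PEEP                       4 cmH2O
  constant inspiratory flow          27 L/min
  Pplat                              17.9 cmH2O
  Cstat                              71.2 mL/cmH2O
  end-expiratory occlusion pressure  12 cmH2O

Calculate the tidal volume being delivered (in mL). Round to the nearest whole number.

420

End-expiratory occlusion gives total PEEP = 12 cmH2O (intrinsic PEEP = 12 − 4 = 8). Use total PEEP for the elastic gradient.
Vt = Cstat × (Pplat − PEEPtotal) = 71.2 × (17.9 − 12) = 71.2 × 5.9 = 420.08 mL.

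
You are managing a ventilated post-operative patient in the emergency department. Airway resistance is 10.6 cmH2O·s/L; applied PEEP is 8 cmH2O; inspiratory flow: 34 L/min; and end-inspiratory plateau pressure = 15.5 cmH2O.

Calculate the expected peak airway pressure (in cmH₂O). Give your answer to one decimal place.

21.5

Flow: 34 L/min ÷ 60 = 0.5667 L/s.
PIP = Pplat + Raw × flow = 15.5 + 10.6 × 0.5667 = 15.5 + 6.007 = 21.507 cmH2O.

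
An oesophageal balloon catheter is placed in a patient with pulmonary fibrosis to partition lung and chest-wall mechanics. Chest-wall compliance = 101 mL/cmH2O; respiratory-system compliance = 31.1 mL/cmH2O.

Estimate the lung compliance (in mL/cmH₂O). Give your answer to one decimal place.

44.9

1/CL = 1/Crs − 1/Ccw.
1/CL = 1/31.1 − 1/101 = 0.02225.
CL = 44.944 mL/cmH2O.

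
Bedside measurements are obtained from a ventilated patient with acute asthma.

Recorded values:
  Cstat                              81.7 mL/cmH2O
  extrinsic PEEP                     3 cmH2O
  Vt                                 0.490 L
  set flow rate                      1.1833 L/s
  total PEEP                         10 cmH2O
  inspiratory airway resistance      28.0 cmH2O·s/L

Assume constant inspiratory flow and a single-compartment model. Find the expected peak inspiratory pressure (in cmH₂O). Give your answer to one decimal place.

Total PEEP = 10 cmH2O (set 3 + intrinsic 7); this is the baseline alveolar pressure.
Equation of motion (constant flow): PIP = Vt/C + R·V̇ + PEEP.
PIP = 490/81.7 + 28.0×1.1833 + 10 = 5.998 + 33.132 + 10 = 49.13 cmH2O.

49.1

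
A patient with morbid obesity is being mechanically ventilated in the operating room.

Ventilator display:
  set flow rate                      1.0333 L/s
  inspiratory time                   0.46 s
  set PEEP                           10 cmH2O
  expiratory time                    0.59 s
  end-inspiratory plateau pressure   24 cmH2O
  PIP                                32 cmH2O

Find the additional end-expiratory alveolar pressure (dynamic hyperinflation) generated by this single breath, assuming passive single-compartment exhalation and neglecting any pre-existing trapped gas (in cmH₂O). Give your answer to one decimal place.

Vt = flow × Ti = 1.0333 L/s × 0.46 s × 1000 mL/L = 475.32 mL.
R = (PIP − Pplat)/V̇ = (32 − 24) / 1.0333 = 8.0/1.0333 = 7.742 cmH2O·s/L.
C = Vt/(Pplat − PEEP) = 475.32 / (24 − 10) = 475.32/14.0 = 33.951 mL/cmH2O.
τ = R × C = 7.742 × 0.03395 L/cmH2O = 0.2628 s.
Fraction remaining = e^(−Te/τ) = e^(−0.59/0.2628) = 0.1059; trapped volume = 475.32 × 0.1059 = 50.336 mL.
Additional alveolar pressure from trapping ≈ V_trapped / C = 50.336 / 33.951 = 1.483 cmH2O.

1.5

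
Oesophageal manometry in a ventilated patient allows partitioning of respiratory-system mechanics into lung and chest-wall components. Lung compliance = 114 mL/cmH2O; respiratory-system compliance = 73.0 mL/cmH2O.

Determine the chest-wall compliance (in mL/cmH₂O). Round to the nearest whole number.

203

1/Ccw = 1/Crs − 1/CL.
1/Ccw = 1/73.0 − 1/114 = 0.004927.
Ccw = 202.96 mL/cmH2O.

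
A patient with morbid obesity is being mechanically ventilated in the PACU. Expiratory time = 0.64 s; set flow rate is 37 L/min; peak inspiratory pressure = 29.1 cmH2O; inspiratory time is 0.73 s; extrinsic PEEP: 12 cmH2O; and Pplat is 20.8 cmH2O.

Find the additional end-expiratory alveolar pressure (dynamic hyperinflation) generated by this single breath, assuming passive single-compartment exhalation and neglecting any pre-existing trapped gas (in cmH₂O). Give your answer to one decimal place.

Flow: 37 L/min ÷ 60 = 0.6167 L/s.
Vt = flow × Ti = 0.6167 L/s × 0.73 s × 1000 mL/L = 450.19 mL.
R = (PIP − Pplat)/V̇ = (29.1 − 20.8) / 0.6167 = 8.3/0.6167 = 13.459 cmH2O·s/L.
C = Vt/(Pplat − PEEP) = 450.19 / (20.8 − 12) = 450.19/8.8 = 51.158 mL/cmH2O.
τ = R × C = 13.459 × 0.05116 L/cmH2O = 0.6886 s.
Fraction remaining = e^(−Te/τ) = e^(−0.64/0.6886) = 0.3948; trapped volume = 450.19 × 0.3948 = 177.74 mL.
Additional alveolar pressure from trapping ≈ V_trapped / C = 177.74 / 51.158 = 3.474 cmH2O.

3.5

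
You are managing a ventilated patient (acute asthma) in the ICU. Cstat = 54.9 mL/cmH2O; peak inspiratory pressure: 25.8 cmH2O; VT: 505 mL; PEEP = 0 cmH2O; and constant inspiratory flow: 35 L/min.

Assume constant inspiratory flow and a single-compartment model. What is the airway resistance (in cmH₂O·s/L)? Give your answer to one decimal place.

28.5

Flow: 35 L/min ÷ 60 = 0.5833 L/s.
Equation of motion (constant flow): PIP = Vt/C + R·V̇ + PEEP.
R·V̇ = PIP − Vt/C − PEEP = 25.8 − 505/54.9 − 0 = 25.8 − 9.199 − 0 = 16.601 cmH2O.
R = 16.601 / 0.5833 = 28.46 cmH2O·s/L.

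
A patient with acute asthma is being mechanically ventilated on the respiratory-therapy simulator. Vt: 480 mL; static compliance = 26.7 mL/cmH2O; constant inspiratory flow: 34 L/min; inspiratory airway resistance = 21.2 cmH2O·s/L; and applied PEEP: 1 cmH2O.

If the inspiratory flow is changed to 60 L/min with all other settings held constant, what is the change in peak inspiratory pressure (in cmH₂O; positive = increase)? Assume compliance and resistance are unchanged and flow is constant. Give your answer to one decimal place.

9.2

Flow: 34 L/min ÷ 60 = 0.5667 L/s.
New flow: 60 L/min ÷ 60 = 1 L/s.
PIP = Vt/C + R·V̇ + PEEP (constant-flow equation of motion).
Only the resistive term changes: ΔPIP = R × ΔV̇ = 21.2 × (1 − 0.5667) = 21.2 × 0.4333 = 9.186 cmH2O.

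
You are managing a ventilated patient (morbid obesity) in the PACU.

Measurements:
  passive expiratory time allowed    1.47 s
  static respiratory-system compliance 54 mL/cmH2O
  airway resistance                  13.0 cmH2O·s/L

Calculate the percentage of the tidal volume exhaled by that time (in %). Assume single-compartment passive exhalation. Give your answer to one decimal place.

τ = R × C = 13.0 × 54 mL/cmH2O = 13.0 × 0.054 L/cmH2O = 0.702 s.
Passive exhalation: V(t)/V₀ = e^(−t/τ) = e^(−1.47/0.702) = 0.1232.
Fraction exhaled = 1 − 0.1232 = 0.8768 → 87.68%.

87.7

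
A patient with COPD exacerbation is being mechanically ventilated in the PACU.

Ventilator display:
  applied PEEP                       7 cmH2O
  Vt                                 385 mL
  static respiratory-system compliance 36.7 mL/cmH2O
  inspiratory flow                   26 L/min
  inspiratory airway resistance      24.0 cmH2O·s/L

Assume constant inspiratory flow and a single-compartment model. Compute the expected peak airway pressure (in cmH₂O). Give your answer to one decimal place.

Flow: 26 L/min ÷ 60 = 0.4333 L/s.
Equation of motion (constant flow): PIP = Vt/C + R·V̇ + PEEP.
PIP = 385/36.7 + 24.0×0.4333 + 7 = 10.49 + 10.399 + 7 = 27.889 cmH2O.

27.9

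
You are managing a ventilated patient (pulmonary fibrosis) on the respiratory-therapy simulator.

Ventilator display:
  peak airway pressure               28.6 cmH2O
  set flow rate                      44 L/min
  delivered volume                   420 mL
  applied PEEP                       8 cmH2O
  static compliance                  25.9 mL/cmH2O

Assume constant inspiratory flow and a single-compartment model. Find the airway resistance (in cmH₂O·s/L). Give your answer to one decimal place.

6.0

Flow: 44 L/min ÷ 60 = 0.7333 L/s.
Equation of motion (constant flow): PIP = Vt/C + R·V̇ + PEEP.
R·V̇ = PIP − Vt/C − PEEP = 28.6 − 420/25.9 − 8 = 28.6 − 16.216 − 8 = 4.384 cmH2O.
R = 4.384 / 0.7333 = 5.978 cmH2O·s/L.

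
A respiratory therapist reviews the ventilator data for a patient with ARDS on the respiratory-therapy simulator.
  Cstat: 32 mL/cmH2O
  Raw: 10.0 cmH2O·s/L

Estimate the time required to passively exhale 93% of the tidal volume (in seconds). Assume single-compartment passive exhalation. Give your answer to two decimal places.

0.85

τ = R × C = 10.0 × 32 mL/cmH2O = 10.0 × 0.032 L/cmH2O = 0.32 s.
Exhaled fraction f = 1 − e^(−t/τ) → t = −τ·ln(1 − f) = −0.32·ln(0.07) = 0.851 s.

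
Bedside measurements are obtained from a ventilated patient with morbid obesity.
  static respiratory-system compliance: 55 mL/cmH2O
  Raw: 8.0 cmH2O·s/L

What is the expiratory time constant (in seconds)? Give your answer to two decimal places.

0.44

τ = R × C = 8.0 × 55 mL/cmH2O = 8.0 × 0.055 L/cmH2O = 0.44 s.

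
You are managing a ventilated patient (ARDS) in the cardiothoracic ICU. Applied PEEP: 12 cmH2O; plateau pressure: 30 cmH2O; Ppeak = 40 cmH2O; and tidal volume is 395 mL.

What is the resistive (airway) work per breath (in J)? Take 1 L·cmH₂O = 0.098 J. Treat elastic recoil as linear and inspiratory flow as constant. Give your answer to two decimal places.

With constant inspiratory flow the resistive pressure is constant at PIP − Pplat = 40 − 30 = 10.0 cmH2O, so resistive work = 10.0 × 0.395 = 3.95 L·cmH2O.
× 0.098 J/(L·cmH2O) → 0.3871 J.

0.39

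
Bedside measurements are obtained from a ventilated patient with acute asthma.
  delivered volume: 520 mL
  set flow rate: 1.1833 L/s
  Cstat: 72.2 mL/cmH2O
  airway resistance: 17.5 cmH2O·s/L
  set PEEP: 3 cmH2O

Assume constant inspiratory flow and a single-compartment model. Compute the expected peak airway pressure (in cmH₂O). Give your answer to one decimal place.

Equation of motion (constant flow): PIP = Vt/C + R·V̇ + PEEP.
PIP = 520/72.2 + 17.5×1.1833 + 3 = 7.202 + 20.708 + 3 = 30.91 cmH2O.

30.9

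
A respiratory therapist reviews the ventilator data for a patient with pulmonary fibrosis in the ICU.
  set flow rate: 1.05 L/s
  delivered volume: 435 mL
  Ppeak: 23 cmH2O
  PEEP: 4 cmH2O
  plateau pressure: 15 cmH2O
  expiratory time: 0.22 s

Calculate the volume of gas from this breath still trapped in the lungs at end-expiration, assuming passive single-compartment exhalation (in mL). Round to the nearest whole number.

R = (PIP − Pplat)/V̇ = (23 − 15) / 1.05 = 8.0/1.05 = 7.619 cmH2O·s/L.
C = Vt/(Pplat − PEEP) = 435.0 / (15 − 4) = 435.0/11.0 = 39.545 mL/cmH2O.
τ = R × C = 7.619 × 0.03955 L/cmH2O = 0.3013 s.
Fraction remaining = e^(−Te/τ) = e^(−0.22/0.3013) = 0.4818.
Trapped volume = 435.0 × 0.4818 = 209.58 mL.

210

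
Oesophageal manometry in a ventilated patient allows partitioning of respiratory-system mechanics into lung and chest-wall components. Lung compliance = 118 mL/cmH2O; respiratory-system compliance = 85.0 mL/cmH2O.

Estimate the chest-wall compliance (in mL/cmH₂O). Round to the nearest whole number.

304

1/Ccw = 1/Crs − 1/CL.
1/Ccw = 1/85.0 − 1/118 = 0.00329.
Ccw = 303.95 mL/cmH2O.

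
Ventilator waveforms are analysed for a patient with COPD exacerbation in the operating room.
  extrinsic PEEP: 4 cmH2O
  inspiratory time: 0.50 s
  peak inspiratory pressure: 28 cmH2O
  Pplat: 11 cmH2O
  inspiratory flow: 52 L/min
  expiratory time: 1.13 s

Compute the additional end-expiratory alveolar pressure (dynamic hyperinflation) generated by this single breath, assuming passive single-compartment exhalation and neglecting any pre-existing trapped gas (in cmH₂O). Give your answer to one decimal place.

2.8

Flow: 52 L/min ÷ 60 = 0.8667 L/s.
Vt = flow × Ti = 0.8667 L/s × 0.50 s × 1000 mL/L = 433.35 mL.
R = (PIP − Pplat)/V̇ = (28 − 11) / 0.8667 = 17.0/0.8667 = 19.615 cmH2O·s/L.
C = Vt/(Pplat − PEEP) = 433.35 / (11 − 4) = 433.35/7.0 = 61.907 mL/cmH2O.
τ = R × C = 19.615 × 0.06191 L/cmH2O = 1.214 s.
Fraction remaining = e^(−Te/τ) = e^(−1.13/1.214) = 0.3942; trapped volume = 433.35 × 0.3942 = 170.83 mL.
Additional alveolar pressure from trapping ≈ V_trapped / C = 170.83 / 61.907 = 2.759 cmH2O.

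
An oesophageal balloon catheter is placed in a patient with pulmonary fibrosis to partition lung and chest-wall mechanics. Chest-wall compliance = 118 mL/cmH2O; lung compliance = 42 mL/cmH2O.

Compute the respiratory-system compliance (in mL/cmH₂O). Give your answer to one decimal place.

31.0

Lung and chest wall are elastances in series: 1/Crs = 1/CL + 1/Ccw.
1/Crs = 1/42 + 1/118 = 0.03228.
Crs = 30.979 mL/cmH2O.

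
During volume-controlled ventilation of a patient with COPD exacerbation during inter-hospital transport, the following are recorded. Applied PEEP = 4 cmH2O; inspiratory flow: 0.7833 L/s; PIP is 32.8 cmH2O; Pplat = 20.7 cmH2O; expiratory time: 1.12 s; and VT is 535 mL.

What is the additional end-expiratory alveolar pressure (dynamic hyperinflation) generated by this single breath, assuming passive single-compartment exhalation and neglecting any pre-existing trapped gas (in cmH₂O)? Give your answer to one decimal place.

R = (PIP − Pplat)/V̇ = (32.8 − 20.7) / 0.7833 = 12.1/0.7833 = 15.447 cmH2O·s/L.
C = Vt/(Pplat − PEEP) = 535.0 / (20.7 − 4) = 535.0/16.7 = 32.036 mL/cmH2O.
τ = R × C = 15.447 × 0.03204 L/cmH2O = 0.4949 s.
Fraction remaining = e^(−Te/τ) = e^(−1.12/0.4949) = 0.104; trapped volume = 535.0 × 0.104 = 55.64 mL.
Additional alveolar pressure from trapping ≈ V_trapped / C = 55.64 / 32.036 = 1.737 cmH2O.

1.7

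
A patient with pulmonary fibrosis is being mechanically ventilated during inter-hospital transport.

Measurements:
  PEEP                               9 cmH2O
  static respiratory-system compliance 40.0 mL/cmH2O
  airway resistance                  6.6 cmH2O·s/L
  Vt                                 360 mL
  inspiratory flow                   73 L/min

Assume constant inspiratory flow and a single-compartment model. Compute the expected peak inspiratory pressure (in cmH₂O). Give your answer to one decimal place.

26.0

Flow: 73 L/min ÷ 60 = 1.2167 L/s.
Equation of motion (constant flow): PIP = Vt/C + R·V̇ + PEEP.
PIP = 360/40.0 + 6.6×1.2167 + 9 = 9.0 + 8.03 + 9 = 26.03 cmH2O.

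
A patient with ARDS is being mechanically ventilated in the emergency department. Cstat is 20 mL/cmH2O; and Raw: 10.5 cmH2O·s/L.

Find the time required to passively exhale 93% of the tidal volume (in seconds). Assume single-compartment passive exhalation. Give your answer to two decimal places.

0.56

τ = R × C = 10.5 × 20 mL/cmH2O = 10.5 × 0.020 L/cmH2O = 0.21 s.
Exhaled fraction f = 1 − e^(−t/τ) → t = −τ·ln(1 − f) = −0.21·ln(0.07) = 0.5584 s.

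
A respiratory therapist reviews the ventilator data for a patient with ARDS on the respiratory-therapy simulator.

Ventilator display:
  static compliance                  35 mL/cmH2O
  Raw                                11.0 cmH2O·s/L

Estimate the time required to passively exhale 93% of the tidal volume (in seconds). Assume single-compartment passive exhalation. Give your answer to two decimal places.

1.02

τ = R × C = 11.0 × 35 mL/cmH2O = 11.0 × 0.035 L/cmH2O = 0.385 s.
Exhaled fraction f = 1 − e^(−t/τ) → t = −τ·ln(1 − f) = −0.385·ln(0.07) = 1.024 s.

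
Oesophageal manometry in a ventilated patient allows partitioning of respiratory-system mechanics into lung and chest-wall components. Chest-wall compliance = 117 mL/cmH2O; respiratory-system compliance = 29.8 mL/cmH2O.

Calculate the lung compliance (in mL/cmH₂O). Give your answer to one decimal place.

1/CL = 1/Crs − 1/Ccw.
1/CL = 1/29.8 − 1/117 = 0.02501.
CL = 39.984 mL/cmH2O.

40.0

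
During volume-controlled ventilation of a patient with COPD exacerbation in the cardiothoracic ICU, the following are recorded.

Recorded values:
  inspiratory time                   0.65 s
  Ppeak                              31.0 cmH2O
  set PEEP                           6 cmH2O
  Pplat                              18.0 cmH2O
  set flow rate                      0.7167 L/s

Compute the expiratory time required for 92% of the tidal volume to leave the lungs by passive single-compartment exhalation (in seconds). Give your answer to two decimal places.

Vt = flow × Ti = 0.7167 L/s × 0.65 s × 1000 mL/L = 465.86 mL.
R = (PIP − Pplat)/V̇ = (31.0 − 18.0) / 0.7167 = 13.0/0.7167 = 18.139 cmH2O·s/L.
C = Vt/(Pplat − PEEP) = 465.86 / (18.0 − 6) = 465.86/12.0 = 38.822 mL/cmH2O.
τ = R × C = 18.139 × 0.03882 L/cmH2O = 0.7042 s.
t = −τ·ln(1 − 0.92) = −0.7042·ln(0.08) = 1.779 s.

1.78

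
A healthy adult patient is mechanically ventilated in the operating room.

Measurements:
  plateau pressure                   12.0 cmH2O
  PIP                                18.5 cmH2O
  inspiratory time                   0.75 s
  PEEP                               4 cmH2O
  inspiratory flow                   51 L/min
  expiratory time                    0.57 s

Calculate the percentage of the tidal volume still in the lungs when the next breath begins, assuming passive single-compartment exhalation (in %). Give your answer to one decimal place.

39.2

Flow: 51 L/min ÷ 60 = 0.85 L/s.
Vt = flow × Ti = 0.85 L/s × 0.75 s × 1000 mL/L = 637.5 mL.
R = (PIP − Pplat)/V̇ = (18.5 − 12.0) / 0.85 = 6.5/0.85 = 7.647 cmH2O·s/L.
C = Vt/(Pplat − PEEP) = 637.5 / (12.0 − 4) = 637.5/8.0 = 79.688 mL/cmH2O.
τ = R × C = 7.647 × 0.07969 L/cmH2O = 0.6094 s.
Fraction remaining at end-expiration = e^(−Te/τ) = e^(−0.57/0.6094) = 0.3924 → 39.24%.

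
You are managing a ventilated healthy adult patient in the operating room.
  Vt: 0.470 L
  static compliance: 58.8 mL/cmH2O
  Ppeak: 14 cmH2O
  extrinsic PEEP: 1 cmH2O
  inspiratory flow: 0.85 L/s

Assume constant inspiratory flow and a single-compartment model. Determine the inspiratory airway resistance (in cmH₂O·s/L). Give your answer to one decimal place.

Equation of motion (constant flow): PIP = Vt/C + R·V̇ + PEEP.
R·V̇ = PIP − Vt/C − PEEP = 14 − 470/58.8 − 1 = 14 − 7.993 − 1 = 5.007 cmH2O.
R = 5.007 / 0.85 = 5.891 cmH2O·s/L.

5.9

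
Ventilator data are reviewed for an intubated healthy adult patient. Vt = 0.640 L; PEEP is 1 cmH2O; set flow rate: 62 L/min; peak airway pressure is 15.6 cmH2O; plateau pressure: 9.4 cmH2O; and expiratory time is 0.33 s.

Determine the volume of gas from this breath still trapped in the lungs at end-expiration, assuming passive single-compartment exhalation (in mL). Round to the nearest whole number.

311

Flow: 62 L/min ÷ 60 = 1.0333 L/s.
R = (PIP − Pplat)/V̇ = (15.6 − 9.4) / 1.0333 = 6.2/1.0333 = 6.0 cmH2O·s/L.
C = Vt/(Pplat − PEEP) = 640.0 / (9.4 − 1) = 640.0/8.4 = 76.19 mL/cmH2O.
τ = R × C = 6.0 × 0.07619 L/cmH2O = 0.4571 s.
Fraction remaining = e^(−Te/τ) = e^(−0.33/0.4571) = 0.4858.
Trapped volume = 640.0 × 0.4858 = 310.91 mL.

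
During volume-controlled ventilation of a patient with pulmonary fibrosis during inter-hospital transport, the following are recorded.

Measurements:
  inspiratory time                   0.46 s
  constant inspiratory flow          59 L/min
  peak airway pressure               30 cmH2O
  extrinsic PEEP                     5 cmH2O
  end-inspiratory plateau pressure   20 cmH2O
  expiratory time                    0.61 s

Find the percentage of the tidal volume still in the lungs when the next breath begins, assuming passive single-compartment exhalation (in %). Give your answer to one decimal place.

13.7

Flow: 59 L/min ÷ 60 = 0.9833 L/s.
Vt = flow × Ti = 0.9833 L/s × 0.46 s × 1000 mL/L = 452.32 mL.
R = (PIP − Pplat)/V̇ = (30 − 20) / 0.9833 = 10.0/0.9833 = 10.17 cmH2O·s/L.
C = Vt/(Pplat − PEEP) = 452.32 / (20 − 5) = 452.32/15.0 = 30.155 mL/cmH2O.
τ = R × C = 10.17 × 0.03016 L/cmH2O = 0.3067 s.
Fraction remaining at end-expiration = e^(−Te/τ) = e^(−0.61/0.3067) = 0.1368 → 13.68%.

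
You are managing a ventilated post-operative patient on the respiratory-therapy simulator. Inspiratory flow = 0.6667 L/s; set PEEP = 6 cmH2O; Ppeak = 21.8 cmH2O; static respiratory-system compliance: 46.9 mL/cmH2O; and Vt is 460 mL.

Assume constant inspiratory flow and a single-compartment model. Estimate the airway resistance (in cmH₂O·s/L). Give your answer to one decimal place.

9.0

Equation of motion (constant flow): PIP = Vt/C + R·V̇ + PEEP.
R·V̇ = PIP − Vt/C − PEEP = 21.8 − 460/46.9 − 6 = 21.8 − 9.808 − 6 = 5.992 cmH2O.
R = 5.992 / 0.6667 = 8.988 cmH2O·s/L.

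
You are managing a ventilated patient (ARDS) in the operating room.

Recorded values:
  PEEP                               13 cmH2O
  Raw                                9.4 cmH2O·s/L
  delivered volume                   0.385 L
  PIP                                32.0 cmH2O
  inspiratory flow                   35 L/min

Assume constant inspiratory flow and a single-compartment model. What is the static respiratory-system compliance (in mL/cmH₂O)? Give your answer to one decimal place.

28.5

Flow: 35 L/min ÷ 60 = 0.5833 L/s.
Equation of motion (constant flow): PIP = Vt/C + R·V̇ + PEEP.
Vt/C = PIP − R·V̇ − PEEP = 32.0 − 9.4×0.5833 − 13 = 32.0 − 5.483 − 13 = 13.517 cmH2O.
C = Vt / 13.517 = 385 / 13.517 = 28.483 mL/cmH2O.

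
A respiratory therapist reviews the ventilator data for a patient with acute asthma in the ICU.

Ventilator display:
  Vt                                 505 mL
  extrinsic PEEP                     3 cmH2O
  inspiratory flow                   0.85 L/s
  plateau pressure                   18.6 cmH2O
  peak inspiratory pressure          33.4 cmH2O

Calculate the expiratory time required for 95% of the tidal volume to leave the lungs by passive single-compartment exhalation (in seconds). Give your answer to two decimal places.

R = (PIP − Pplat)/V̇ = (33.4 − 18.6) / 0.85 = 14.8/0.85 = 17.412 cmH2O·s/L.
C = Vt/(Pplat − PEEP) = 505.0 / (18.6 − 3) = 505.0/15.6 = 32.372 mL/cmH2O.
τ = R × C = 17.412 × 0.03237 L/cmH2O = 0.5636 s.
t = −τ·ln(1 − 0.95) = −0.5636·ln(0.05) = 1.688 s.

1.69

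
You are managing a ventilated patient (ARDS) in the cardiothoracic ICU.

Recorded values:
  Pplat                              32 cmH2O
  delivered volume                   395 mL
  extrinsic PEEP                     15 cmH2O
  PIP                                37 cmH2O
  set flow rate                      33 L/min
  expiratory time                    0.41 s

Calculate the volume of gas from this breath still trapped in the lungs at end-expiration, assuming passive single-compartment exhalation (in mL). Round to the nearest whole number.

57

Flow: 33 L/min ÷ 60 = 0.55 L/s.
R = (PIP − Pplat)/V̇ = (37 − 32) / 0.55 = 5.0/0.55 = 9.091 cmH2O·s/L.
C = Vt/(Pplat − PEEP) = 395.0 / (32 − 15) = 395.0/17.0 = 23.235 mL/cmH2O.
τ = R × C = 9.091 × 0.02324 L/cmH2O = 0.2113 s.
Fraction remaining = e^(−Te/τ) = e^(−0.41/0.2113) = 0.1437.
Trapped volume = 395.0 × 0.1437 = 56.762 mL.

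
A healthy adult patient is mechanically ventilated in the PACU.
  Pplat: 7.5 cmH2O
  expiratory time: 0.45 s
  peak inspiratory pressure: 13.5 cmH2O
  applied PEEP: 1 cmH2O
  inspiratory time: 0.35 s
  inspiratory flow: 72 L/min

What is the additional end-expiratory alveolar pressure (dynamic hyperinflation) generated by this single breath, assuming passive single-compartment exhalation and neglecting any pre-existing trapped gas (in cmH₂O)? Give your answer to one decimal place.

Flow: 72 L/min ÷ 60 = 1.2 L/s.
Vt = flow × Ti = 1.2 L/s × 0.35 s × 1000 mL/L = 420.0 mL.
R = (PIP − Pplat)/V̇ = (13.5 − 7.5) / 1.2 = 6.0/1.2 = 5.0 cmH2O·s/L.
C = Vt/(Pplat − PEEP) = 420.0 / (7.5 − 1) = 420.0/6.5 = 64.615 mL/cmH2O.
τ = R × C = 5.0 × 0.06462 L/cmH2O = 0.3231 s.
Fraction remaining = e^(−Te/τ) = e^(−0.45/0.3231) = 0.2484; trapped volume = 420.0 × 0.2484 = 104.33 mL.
Additional alveolar pressure from trapping ≈ V_trapped / C = 104.33 / 64.615 = 1.615 cmH2O.

1.6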